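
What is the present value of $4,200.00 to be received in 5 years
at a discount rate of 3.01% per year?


Formula: PV = FV / (1 + r)^n
Substituting: PV = $4,200.00 / (1 + 0.0301)^5
Discount factor: (1.0301)^5 = 1.159837
PV = $4,200.00 / 1.159837 = $3,621.20

$3,621.20


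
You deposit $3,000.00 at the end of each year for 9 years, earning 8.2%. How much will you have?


Formula: FV = PMT * ((1+r)^n - 1) / r
Growth factor: (1 + 0.082)^9 = 2.032569
Numerator: 2.032569 - 1 = 1.032569
FV = $3,000.00 * 1.032569 / 0.082 = $37,776.92

$37,776.92


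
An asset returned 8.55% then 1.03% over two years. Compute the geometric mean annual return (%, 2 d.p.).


Formula: Geometric mean = ((1+r1)*(1+r2))^(1/2) - 1
Product: (1 + 0.0855) * (1 + 0.0103) = 1.0855 * 1.0103 = 1.096681
Square root: 1.096681^0.5 = 1.047225
Geometric mean = 1.047225 - 1 = 0.047225
As percentage: 4.72%

4.72%


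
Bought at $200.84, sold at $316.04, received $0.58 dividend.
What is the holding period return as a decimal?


Formula: HPR = (P1 - P0 + D) / P0
Gain: $316.04 - $200.84 + $0.58 = $115.78
HPR = $115.78 / $200.84 = 0.5765

0.5765


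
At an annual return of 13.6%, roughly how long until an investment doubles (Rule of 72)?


Formula: Years ≈ 72 / r
Substituting: Years ≈ 72 / 13.6
Years ≈ 5.3

5.3 years


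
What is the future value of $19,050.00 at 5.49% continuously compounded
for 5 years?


Formula: FV = P * e^(r*t)
Exponent: r*t = 0.0549 * 5 = 0.2745
e^(0.2745) = 1.315873
FV = $19,050.00 * 1.315873 = $25,067.37

$25,067.37


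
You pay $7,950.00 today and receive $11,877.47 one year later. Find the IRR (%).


Formula: IRR = C1/C0 - 1
Substituting: IRR = $11,877.47 / $7,950.00 - 1
Ratio: 1.494021 - 1 = 0.494021
IRR = 49.4021%

49.4021%


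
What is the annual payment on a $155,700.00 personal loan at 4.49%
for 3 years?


Formula: PMT = PV * r / (1 - (1+r)^(-n))
Denominator: 1 - (1 + 0.0449)^(-3) = 0.123452
Numerator: $155,700.00 * 0.0449 = 6990.93
PMT = 6990.93 / 0.123452 = $56,628.83

$56,628.83


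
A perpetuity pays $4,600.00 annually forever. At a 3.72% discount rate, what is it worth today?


Formula: PV = C / r
Substituting: PV = $4,600.00 / 0.0372
PV = $123,655.91

$123,655.91


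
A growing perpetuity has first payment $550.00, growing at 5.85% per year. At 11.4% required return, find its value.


Formula: PV = C / (r - g)
Spread: r - g = 0.114 - 0.0585 = 0.0555
Substituting: PV = $550.00 / 0.0555
PV = $9,909.91

$9,909.91


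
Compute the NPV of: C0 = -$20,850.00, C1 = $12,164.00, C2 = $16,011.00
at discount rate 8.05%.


Formula: NPV = C0 + C1/(1+r) + C2/(1+r)^2
Discount C1: $12,164.00 / (1 + 0.0805) = $11,257.75
Discount C2: $16,011.00 / (1 + 0.0805)^2 = $13,714.15
NPV = -$20,850.00 + $11,257.75 + $13,714.15 = $4,121.90

$4,121.90


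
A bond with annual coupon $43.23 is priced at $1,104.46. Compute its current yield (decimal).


Formula: Current yield = annual coupon / price
Substituting: CY = $43.23 / $1,104.46
CY = 0.039141

0.039141


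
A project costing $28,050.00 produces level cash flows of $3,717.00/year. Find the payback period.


Formula: Payback = investment / annual cash flow
Substituting: Payback = $28,050.00 / $3,717.00
Payback = 7.5464 years

7.5464 years


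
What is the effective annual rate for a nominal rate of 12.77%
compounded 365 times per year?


Formula: EAR = (1 + r/m)^m - 1
Period rate: r/m = 0.1277 / 365 = 0.00035
Compounding: (1 + 0.00035)^365 = 1.136187
EAR = 1.136187 - 1 = 0.136187

0.136187


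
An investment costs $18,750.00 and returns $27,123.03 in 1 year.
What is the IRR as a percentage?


Formula: IRR = C1/C0 - 1
Substituting: IRR = $27,123.03 / $18,750.00 - 1
Ratio: 1.446562 - 1 = 0.446562
IRR = 44.6562%

44.6562%


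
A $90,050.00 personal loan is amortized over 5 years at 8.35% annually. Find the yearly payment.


Formula: PMT = PV * r / (1 - (1+r)^(-n))
Denominator: 1 - (1 + 0.0835)^(-5) = 0.330338
Numerator: $90,050.00 * 0.0835 = 7519.175
PMT = 7519.175 / 0.330338 = $22,762.04

$22,762.04


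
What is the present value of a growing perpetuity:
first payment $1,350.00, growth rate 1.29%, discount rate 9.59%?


Formula: PV = C / (r - g)
Spread: r - g = 0.0959 - 0.0129 = 0.083
Substituting: PV = $1,350.00 / 0.083
PV = $16,265.06

$16,265.06


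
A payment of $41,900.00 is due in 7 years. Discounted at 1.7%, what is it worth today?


Formula: PV = FV / (1 + r)^n
Substituting: PV = $41,900.00 / (1 + 0.017)^7
Discount factor: (1.017)^7 = 1.125244
PV = $41,900.00 / 1.125244 = $37,236.37

$37,236.37


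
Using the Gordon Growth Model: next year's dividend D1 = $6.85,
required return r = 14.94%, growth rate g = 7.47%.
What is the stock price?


Formula: P = D1 / (r - g)
Spread: r - g = 0.1494 - 0.0747 = 0.0747
Substituting: P = $6.85 / 0.0747
P = $91.70

$91.70


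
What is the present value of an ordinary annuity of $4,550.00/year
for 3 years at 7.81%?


Formula: PV = PMT * (1 - (1+r)^(-n)) / r
Discount factor: (1 + 0.0781)^(-3) = 0.798037
Bracket: 1 - 0.798037 = 0.201963
PV = $4,550.00 * 0.201963 / 0.0781 = $11,766.11

$11,766.11


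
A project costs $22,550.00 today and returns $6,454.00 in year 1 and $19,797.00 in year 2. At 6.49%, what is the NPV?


Formula: NPV = C0 + C1/(1+r) + C2/(1+r)^2
Discount C1: $6,454.00 / (1 + 0.0649) = $6,060.66
Discount C2: $19,797.00 / (1 + 0.0649)^2 = $17,457.49
NPV = -$22,550.00 + $6,060.66 + $17,457.49 = $968.15

$968.15


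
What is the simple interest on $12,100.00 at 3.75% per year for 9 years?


Formula: I = P * r * t
Substituting: I = $12,100.00 * 0.0375 * 9
Step: I = $12,100.00 * 0.3375
I = $4,083.75

$4,083.75


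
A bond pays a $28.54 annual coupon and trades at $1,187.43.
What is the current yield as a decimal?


Formula: Current yield = annual coupon / price
Substituting: CY = $28.54 / $1,187.43
CY = 0.024035

0.024035


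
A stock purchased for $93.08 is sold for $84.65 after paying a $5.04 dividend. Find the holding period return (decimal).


Formula: HPR = (P1 - P0 + D) / P0
Gain: $84.65 - $93.08 + $5.04 = -$3.39
HPR = -$3.39 / $93.08 = -0.0364

-0.0364


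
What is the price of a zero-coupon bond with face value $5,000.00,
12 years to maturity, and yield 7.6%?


Formula: Price = FV / (1 + r)^n
Substituting: Price = $5,000.00 / (1 + 0.076)^12
Discount factor: (1.076)^12 = 2.408503
Price = $5,000.00 / 2.408503 = $2,075.98

$2,075.98


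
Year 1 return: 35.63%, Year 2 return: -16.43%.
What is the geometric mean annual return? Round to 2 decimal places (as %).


Formula: Geometric mean = ((1+r1)*(1+r2))^(1/2) - 1
Product: (1 + 0.3563) * (1 + -0.1643) = 1.3563 * 0.8357 = 1.13346
Square root: 1.13346^0.5 = 1.064641
Geometric mean = 1.064641 - 1 = 0.064641
As percentage: 6.46%

6.46%


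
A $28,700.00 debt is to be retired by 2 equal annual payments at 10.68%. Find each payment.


Formula: PMT = PV * r / (1 - (1+r)^(-n))
Denominator: 1 - (1 + 0.1068)^(-2) = 0.183678
Numerator: $28,700.00 * 0.1068 = 3065.16
PMT = 3065.16 / 0.183678 = $16,687.72

$16,687.72


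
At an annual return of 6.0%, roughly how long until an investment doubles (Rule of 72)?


Formula: Years ≈ 72 / r
Substituting: Years ≈ 72 / 6.0
Years ≈ 12.0

12.0 years


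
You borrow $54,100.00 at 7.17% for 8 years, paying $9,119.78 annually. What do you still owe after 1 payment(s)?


Formula: Balance = PV*(1+r)^k - PMT*((1+r)^k - 1)/r
Growth: (1 + 0.0717)^1 = 1.0717
Accumulated factor: ((1+r)^k - 1)/r = 1.0
Balance = $54,100.00 * 1.0717 - $9,119.78 * 1.0
Balance = $48,859.19

$48,859.19


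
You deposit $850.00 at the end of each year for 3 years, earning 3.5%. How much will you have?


Formula: FV = PMT * ((1+r)^n - 1) / r
Growth factor: (1 + 0.035)^3 = 1.108718
Numerator: 1.108718 - 1 = 0.108718
FV = $850.00 * 0.108718 / 0.035 = $2,640.29

$2,640.29


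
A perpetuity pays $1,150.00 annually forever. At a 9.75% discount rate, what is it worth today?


Formula: PV = C / r
Substituting: PV = $1,150.00 / 0.0975
PV = $11,794.87

$11,794.87


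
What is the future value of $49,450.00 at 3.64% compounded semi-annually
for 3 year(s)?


Formula: FV = P * (1 + r/m)^(m*t)
Period rate: r/m = 0.0364 / 2 = 0.0182
Total periods: m*t = 2 * 3 = 6
Growth factor: (1 + 0.0182)^6 = 1.114291
FV = $49,450.00 * 1.114291 = $55,101.68

$55,101.68


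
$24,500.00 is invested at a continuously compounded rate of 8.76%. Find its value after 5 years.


Formula: FV = P * e^(r*t)
Exponent: r*t = 0.0876 * 5 = 0.438
e^(0.438) = 1.549605
FV = $24,500.00 * 1.549605 = $37,965.32

$37,965.32


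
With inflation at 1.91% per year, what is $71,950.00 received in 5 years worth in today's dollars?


Formula: Real value = nominal / (1 + inflation)^years
Price level: (1 + 0.0191)^5 = 1.099218
Real value = $71,950.00 / 1.099218 = $65,455.60

$65,455.60


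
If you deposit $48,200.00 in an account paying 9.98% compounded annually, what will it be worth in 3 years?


Formula: FV = P * (1 + r)^n
Substituting: FV = $48,200.00 * (1 + 0.0998)^3
Growth factor: (1.0998)^3 = 1.330274
FV = $48,200.00 * 1.330274 = $64,119.21

$64,119.21


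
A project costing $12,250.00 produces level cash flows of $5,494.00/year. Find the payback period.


Formula: Payback = investment / annual cash flow
Substituting: Payback = $12,250.00 / $5,494.00
Payback = 2.2297 years

2.2297 years


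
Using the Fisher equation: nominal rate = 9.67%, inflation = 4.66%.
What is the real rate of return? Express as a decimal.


Formula: (1 + r_real) = (1 + r_nom) / (1 + inflation)
Substituting: (1 + r_real) = 1.0967 / 1.0466
(1 + r_real) = 1.047869
r_real = 1.047869 - 1 = 0.047869

0.047869


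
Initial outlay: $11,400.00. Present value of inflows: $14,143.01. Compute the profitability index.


Formula: PI = PV(cash flows) / initial investment
Substituting: PI = $14,143.01 / $11,400.00
PI = 1.2406

1.2406


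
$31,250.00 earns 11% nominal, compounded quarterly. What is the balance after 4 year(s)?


Formula: FV = P * (1 + r/m)^(m*t)
Period rate: r/m = 0.11 / 4 = 0.0275
Total periods: m*t = 4 * 4 = 16
Growth factor: (1 + 0.0275)^16 = 1.543509
FV = $31,250.00 * 1.543509 = $48,234.67

$48,234.67


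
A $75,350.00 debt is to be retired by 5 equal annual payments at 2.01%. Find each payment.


Formula: PMT = PV * r / (1 - (1+r)^(-n))
Denominator: 1 - (1 + 0.0201)^(-5) = 0.094713
Numerator: $75,350.00 * 0.0201 = 1514.535
PMT = 1514.535 / 0.094713 = $15,990.78

$15,990.78


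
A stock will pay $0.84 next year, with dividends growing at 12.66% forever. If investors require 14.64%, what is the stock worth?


Formula: P = D1 / (r - g)
Spread: r - g = 0.1464 - 0.1266 = 0.0198
Substituting: P = $0.84 / 0.0198
P = $42.42

$42.42


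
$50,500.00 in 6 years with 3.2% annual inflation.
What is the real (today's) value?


Formula: Real value = nominal / (1 + inflation)^years
Price level: (1 + 0.032)^6 = 1.208031
Real value = $50,500.00 / 1.208031 = $41,803.55

$41,803.55


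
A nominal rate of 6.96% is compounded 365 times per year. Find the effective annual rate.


Formula: EAR = (1 + r/m)^m - 1
Period rate: r/m = 0.0696 / 365 = 0.000191
Compounding: (1 + 0.000191)^365 = 1.072072
EAR = 1.072072 - 1 = 0.072072

0.072072


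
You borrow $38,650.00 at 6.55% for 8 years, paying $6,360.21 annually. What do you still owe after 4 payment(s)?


Formula: Balance = PV*(1+r)^k - PMT*((1+r)^k - 1)/r
Growth: (1 + 0.0655)^4 = 1.288884
Accumulated factor: ((1+r)^k - 1)/r = 4.410442
Balance = $38,650.00 * 1.288884 - $6,360.21 * 4.410442
Balance = $21,764.03

$21,764.03


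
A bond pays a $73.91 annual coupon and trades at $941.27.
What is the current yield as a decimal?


Formula: Current yield = annual coupon / price
Substituting: CY = $73.91 / $941.27
CY = 0.078522

0.078522


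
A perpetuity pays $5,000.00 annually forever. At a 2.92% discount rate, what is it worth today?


Formula: PV = C / r
Substituting: PV = $5,000.00 / 0.0292
PV = $171,232.88

$171,232.88


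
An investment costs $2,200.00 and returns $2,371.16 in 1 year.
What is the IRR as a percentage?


Formula: IRR = C1/C0 - 1
Substituting: IRR = $2,371.16 / $2,200.00 - 1
Ratio: 1.0778 - 1 = 0.0778
IRR = 7.78%

7.78%


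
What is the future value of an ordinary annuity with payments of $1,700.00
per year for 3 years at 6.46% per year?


Formula: FV = PMT * ((1+r)^n - 1) / r
Growth factor: (1 + 0.0646)^3 = 1.206589
Numerator: 1.206589 - 1 = 0.206589
FV = $1,700.00 * 0.206589 / 0.0646 = $5,436.55

$5,436.55


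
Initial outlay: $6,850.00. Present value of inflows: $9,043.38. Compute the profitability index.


Formula: PI = PV(cash flows) / initial investment
Substituting: PI = $9,043.38 / $6,850.00
PI = 1.3202

1.3202


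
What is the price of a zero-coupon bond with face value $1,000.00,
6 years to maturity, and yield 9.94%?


Formula: Price = FV / (1 + r)^n
Substituting: Price = $1,000.00 / (1 + 0.0994)^6
Discount factor: (1.0994)^6 = 1.765771
Price = $1,000.00 / 1.765771 = $566.32

$566.32


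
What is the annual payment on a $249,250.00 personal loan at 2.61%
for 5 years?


Formula: PMT = PV * r / (1 - (1+r)^(-n))
Denominator: 1 - (1 + 0.0261)^(-5) = 0.120873
Numerator: $249,250.00 * 0.0261 = 6505.425
PMT = 6505.425 / 0.120873 = $53,820.28

$53,820.28


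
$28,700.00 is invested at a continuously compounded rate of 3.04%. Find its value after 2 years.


Formula: FV = P * e^(r*t)
Exponent: r*t = 0.0304 * 2 = 0.0608
e^(0.0608) = 1.062686
FV = $28,700.00 * 1.062686 = $30,499.10

$30,499.10


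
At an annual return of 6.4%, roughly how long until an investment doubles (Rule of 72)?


Formula: Years ≈ 72 / r
Substituting: Years ≈ 72 / 6.4
Years ≈ 11.2

11.2 years


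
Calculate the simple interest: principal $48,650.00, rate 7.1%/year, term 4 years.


Formula: I = P * r * t
Substituting: I = $48,650.00 * 0.071 * 4
Step: I = $48,650.00 * 0.284
I = $13,816.60

$13,816.60


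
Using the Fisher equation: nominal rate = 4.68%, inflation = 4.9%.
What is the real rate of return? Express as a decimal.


Formula: (1 + r_real) = (1 + r_nom) / (1 + inflation)
Substituting: (1 + r_real) = 1.0468 / 1.049
(1 + r_real) = 0.997903
r_real = 0.997903 - 1 = -0.002097

-0.002097


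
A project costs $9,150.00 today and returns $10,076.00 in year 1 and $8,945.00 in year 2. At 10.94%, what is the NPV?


Formula: NPV = C0 + C1/(1+r) + C2/(1+r)^2
Discount C1: $10,076.00 / (1 + 0.1094) = $9,082.39
Discount C2: $8,945.00 / (1 + 0.1094)^2 = $7,267.82
NPV = -$9,150.00 + $9,082.39 + $7,267.82 = $7,200.20

$7,200.20


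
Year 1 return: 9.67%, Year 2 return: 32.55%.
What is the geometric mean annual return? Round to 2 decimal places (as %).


Formula: Geometric mean = ((1+r1)*(1+r2))^(1/2) - 1
Product: (1 + 0.0967) * (1 + 0.3255) = 1.0967 * 1.3255 = 1.453676
Square root: 1.453676^0.5 = 1.205685
Geometric mean = 1.205685 - 1 = 0.205685
As percentage: 20.57%

20.57%


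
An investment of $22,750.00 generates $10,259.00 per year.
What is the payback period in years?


Formula: Payback = investment / annual cash flow
Substituting: Payback = $22,750.00 / $10,259.00
Payback = 2.2176 years

2.2176 years


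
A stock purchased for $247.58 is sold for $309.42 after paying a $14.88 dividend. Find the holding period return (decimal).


Formula: HPR = (P1 - P0 + D) / P0
Gain: $309.42 - $247.58 + $14.88 = $76.72
HPR = $76.72 / $247.58 = 0.3099

0.3099


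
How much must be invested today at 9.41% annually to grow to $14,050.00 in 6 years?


Formula: PV = FV / (1 + r)^n
Substituting: PV = $14,050.00 / (1 + 0.0941)^6
Discount factor: (1.0941)^6 = 1.715308
PV = $14,050.00 / 1.715308 = $8,190.95

$8,190.95


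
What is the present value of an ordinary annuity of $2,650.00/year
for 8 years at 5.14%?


Formula: PV = PMT * (1 - (1+r)^(-n)) / r
Discount factor: (1 + 0.0514)^(-8) = 0.669663
Bracket: 1 - 0.669663 = 0.330337
PV = $2,650.00 * 0.330337 / 0.0514 = $17,031.00

$17,031.00


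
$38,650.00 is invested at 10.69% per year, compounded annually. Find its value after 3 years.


Formula: FV = P * (1 + r)^n
Substituting: FV = $38,650.00 * (1 + 0.1069)^3
Growth factor: (1.1069)^3 = 1.356204
FV = $38,650.00 * 1.356204 = $52,417.30

$52,417.30


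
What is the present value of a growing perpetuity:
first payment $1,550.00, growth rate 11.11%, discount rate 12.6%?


Formula: PV = C / (r - g)
Spread: r - g = 0.126 - 0.1111 = 0.0149
Substituting: PV = $1,550.00 / 0.0149
PV = $104,026.85

$104,026.85


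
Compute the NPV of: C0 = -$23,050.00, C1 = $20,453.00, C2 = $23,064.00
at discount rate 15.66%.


Formula: NPV = C0 + C1/(1+r) + C2/(1+r)^2
Discount C1: $20,453.00 / (1 + 0.1566) = $17,683.73
Discount C2: $23,064.00 / (1 + 0.1566)^2 = $17,241.23
NPV = -$23,050.00 + $17,683.73 + $17,241.23 = $11,874.96

$11,874.96


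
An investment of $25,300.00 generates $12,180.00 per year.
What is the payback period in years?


Formula: Payback = investment / annual cash flow
Substituting: Payback = $25,300.00 / $12,180.00
Payback = 2.0772 years

2.0772 years


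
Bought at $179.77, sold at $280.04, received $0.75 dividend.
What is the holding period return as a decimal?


Formula: HPR = (P1 - P0 + D) / P0
Gain: $280.04 - $179.77 + $0.75 = $101.02
HPR = $101.02 / $179.77 = 0.5619

0.5619


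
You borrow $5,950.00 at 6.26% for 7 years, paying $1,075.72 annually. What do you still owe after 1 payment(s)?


Formula: Balance = PV*(1+r)^k - PMT*((1+r)^k - 1)/r
Growth: (1 + 0.0626)^1 = 1.0626
Accumulated factor: ((1+r)^k - 1)/r = 1.0
Balance = $5,950.00 * 1.0626 - $1,075.72 * 1.0
Balance = $5,246.75

$5,246.75


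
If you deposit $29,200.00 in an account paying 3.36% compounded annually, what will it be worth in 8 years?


Formula: FV = P * (1 + r)^n
Substituting: FV = $29,200.00 * (1 + 0.0336)^8
Growth factor: (1.0336)^8 = 1.302627
FV = $29,200.00 * 1.302627 = $38,036.70

$38,036.70


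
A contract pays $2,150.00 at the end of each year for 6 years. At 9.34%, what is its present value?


Formula: PV = PMT * (1 - (1+r)^(-n)) / r
Discount factor: (1 + 0.0934)^(-6) = 0.585229
Bracket: 1 - 0.585229 = 0.414771
PV = $2,150.00 * 0.414771 / 0.0934 = $9,547.73

$9,547.73


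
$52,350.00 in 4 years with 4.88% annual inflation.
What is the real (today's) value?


Formula: Real value = nominal / (1 + inflation)^years
Price level: (1 + 0.0488)^4 = 1.209959
Real value = $52,350.00 / 1.209959 = $43,265.92

$43,265.92


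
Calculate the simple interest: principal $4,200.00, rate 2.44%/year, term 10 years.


Formula: I = P * r * t
Substituting: I = $4,200.00 * 0.0244 * 10
Step: I = $4,200.00 * 0.244
I = $1,024.80

$1,024.80


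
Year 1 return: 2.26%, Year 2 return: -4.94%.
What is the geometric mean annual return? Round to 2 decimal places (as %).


Formula: Geometric mean = ((1+r1)*(1+r2))^(1/2) - 1
Product: (1 + 0.0226) * (1 + -0.0494) = 1.0226 * 0.9506 = 0.972084
Square root: 0.972084^0.5 = 0.985943
Geometric mean = 0.985943 - 1 = -0.014057
As percentage: -1.41%

-1.41%


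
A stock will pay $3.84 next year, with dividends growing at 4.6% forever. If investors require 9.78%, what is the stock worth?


Formula: P = D1 / (r - g)
Spread: r - g = 0.0978 - 0.046 = 0.0518
Substituting: P = $3.84 / 0.0518
P = $74.13

$74.13


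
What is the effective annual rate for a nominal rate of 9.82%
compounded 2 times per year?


Formula: EAR = (1 + r/m)^m - 1
Period rate: r/m = 0.0982 / 2 = 0.0491
Compounding: (1 + 0.0491)^2 = 1.100611
EAR = 1.100611 - 1 = 0.100611

0.100611


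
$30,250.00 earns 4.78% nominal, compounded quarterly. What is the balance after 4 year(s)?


Formula: FV = P * (1 + r/m)^(m*t)
Period rate: r/m = 0.0478 / 4 = 0.01195
Total periods: m*t = 4 * 4 = 16
Growth factor: (1 + 0.01195)^16 = 1.20933
FV = $30,250.00 * 1.20933 = $36,582.24

$36,582.24


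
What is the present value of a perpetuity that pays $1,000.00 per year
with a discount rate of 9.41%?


Formula: PV = C / r
Substituting: PV = $1,000.00 / 0.0941
PV = $10,626.99

$10,626.99


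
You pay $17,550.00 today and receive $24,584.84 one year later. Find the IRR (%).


Formula: IRR = C1/C0 - 1
Substituting: IRR = $24,584.84 / $17,550.00 - 1
Ratio: 1.400846 - 1 = 0.400846
IRR = 40.0846%

40.0846%


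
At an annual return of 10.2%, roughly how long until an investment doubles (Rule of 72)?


Formula: Years ≈ 72 / r
Substituting: Years ≈ 72 / 10.2
Years ≈ 7.1

7.1 years


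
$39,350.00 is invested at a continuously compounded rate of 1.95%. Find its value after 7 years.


Formula: FV = P * e^(r*t)
Exponent: r*t = 0.0195 * 7 = 0.1365
e^(0.1365) = 1.146255
FV = $39,350.00 * 1.146255 = $45,105.13

$45,105.13


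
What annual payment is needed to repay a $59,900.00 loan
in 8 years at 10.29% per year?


Formula: PMT = PV * r / (1 - (1+r)^(-n))
Denominator: 1 - (1 + 0.1029)^(-8) = 0.543216
Numerator: $59,900.00 * 0.1029 = 6163.71
PMT = 6163.71 / 0.543216 = $11,346.70

$11,346.70


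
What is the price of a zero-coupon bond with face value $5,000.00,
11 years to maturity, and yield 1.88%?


Formula: Price = FV / (1 + r)^n
Substituting: Price = $5,000.00 / (1 + 0.0188)^11
Discount factor: (1.0188)^11 = 1.227378
Price = $5,000.00 / 1.227378 = $4,073.72

$4,073.72


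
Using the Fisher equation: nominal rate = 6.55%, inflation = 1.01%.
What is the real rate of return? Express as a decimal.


Formula: (1 + r_real) = (1 + r_nom) / (1 + inflation)
Substituting: (1 + r_real) = 1.0655 / 1.0101
(1 + r_real) = 1.054846
r_real = 1.054846 - 1 = 0.054846

0.054846


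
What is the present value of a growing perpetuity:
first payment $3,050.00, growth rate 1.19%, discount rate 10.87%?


Formula: PV = C / (r - g)
Spread: r - g = 0.1087 - 0.0119 = 0.0968
Substituting: PV = $3,050.00 / 0.0968
PV = $31,508.26

$31,508.26


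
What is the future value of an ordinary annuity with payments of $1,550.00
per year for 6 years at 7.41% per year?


Formula: FV = PMT * ((1+r)^n - 1) / r
Growth factor: (1 + 0.0741)^6 = 1.535565
Numerator: 1.535565 - 1 = 0.535565
FV = $1,550.00 * 0.535565 / 0.0741 = $11,202.78

$11,202.78


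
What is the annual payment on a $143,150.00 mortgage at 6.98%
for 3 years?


Formula: PMT = PV * r / (1 - (1+r)^(-n))
Denominator: 1 - (1 + 0.0698)^(-3) = 0.183244
Numerator: $143,150.00 * 0.0698 = 9991.87
PMT = 9991.87 / 0.183244 = $54,527.62

$54,527.62


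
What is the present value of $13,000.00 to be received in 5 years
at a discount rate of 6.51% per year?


Formula: PV = FV / (1 + r)^n
Substituting: PV = $13,000.00 / (1 + 0.0651)^5
Discount factor: (1.0651)^5 = 1.37073
PV = $13,000.00 / 1.37073 = $9,484.00

$9,484.00


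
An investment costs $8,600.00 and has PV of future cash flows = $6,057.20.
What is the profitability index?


Formula: PI = PV(cash flows) / initial investment
Substituting: PI = $6,057.20 / $8,600.00
PI = 0.7043

0.7043


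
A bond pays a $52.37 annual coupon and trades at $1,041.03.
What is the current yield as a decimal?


Formula: Current yield = annual coupon / price
Substituting: CY = $52.37 / $1,041.03
CY = 0.050306

0.050306


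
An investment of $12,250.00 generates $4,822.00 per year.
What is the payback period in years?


Formula: Payback = investment / annual cash flow
Substituting: Payback = $12,250.00 / $4,822.00
Payback = 2.5404 years

2.5404 years


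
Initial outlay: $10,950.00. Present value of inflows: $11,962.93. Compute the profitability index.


Formula: PI = PV(cash flows) / initial investment
Substituting: PI = $11,962.93 / $10,950.00
PI = 1.0925

1.0925


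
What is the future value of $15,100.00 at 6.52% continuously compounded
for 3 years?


Formula: FV = P * e^(r*t)
Exponent: r*t = 0.0652 * 3 = 0.1956
e^(0.1956) = 1.21604
FV = $15,100.00 * 1.21604 = $18,362.21

$18,362.21


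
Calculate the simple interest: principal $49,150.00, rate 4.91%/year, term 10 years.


Formula: I = P * r * t
Substituting: I = $49,150.00 * 0.0491 * 10
Step: I = $49,150.00 * 0.491
I = $24,132.65

$24,132.65


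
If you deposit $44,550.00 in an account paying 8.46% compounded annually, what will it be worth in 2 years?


Formula: FV = P * (1 + r)^n
Substituting: FV = $44,550.00 * (1 + 0.0846)^2
Growth factor: (1.0846)^2 = 1.176357
FV = $44,550.00 * 1.176357 = $52,406.71

$52,406.71


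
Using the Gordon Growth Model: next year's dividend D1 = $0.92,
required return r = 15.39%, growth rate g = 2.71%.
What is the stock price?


Formula: P = D1 / (r - g)
Spread: r - g = 0.1539 - 0.0271 = 0.1268
Substituting: P = $0.92 / 0.1268
P = $7.26

$7.26


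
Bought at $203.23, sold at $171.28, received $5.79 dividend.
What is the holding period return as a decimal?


Formula: HPR = (P1 - P0 + D) / P0
Gain: $171.28 - $203.23 + $5.79 = -$26.16
HPR = -$26.16 / $203.23 = -0.1287

-0.1287


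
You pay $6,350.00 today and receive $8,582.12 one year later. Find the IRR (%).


Formula: IRR = C1/C0 - 1
Substituting: IRR = $8,582.12 / $6,350.00 - 1
Ratio: 1.351515 - 1 = 0.351515
IRR = 35.1515%

35.1515%


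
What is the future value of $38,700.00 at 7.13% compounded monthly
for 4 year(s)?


Formula: FV = P * (1 + r/m)^(m*t)
Period rate: r/m = 0.0713 / 12 = 0.005942
Total periods: m*t = 12 * 4 = 48
Growth factor: (1 + 0.005942)^48 = 1.328906
FV = $38,700.00 * 1.328906 = $51,428.66

$51,428.66


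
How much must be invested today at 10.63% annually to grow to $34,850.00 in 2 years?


Formula: PV = FV / (1 + r)^n
Substituting: PV = $34,850.00 / (1 + 0.1063)^2
Discount factor: (1.1063)^2 = 1.2239
PV = $34,850.00 / 1.2239 = $28,474.56

$28,474.56


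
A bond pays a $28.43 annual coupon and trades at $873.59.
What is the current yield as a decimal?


Formula: Current yield = annual coupon / price
Substituting: CY = $28.43 / $873.59
CY = 0.032544

0.032544


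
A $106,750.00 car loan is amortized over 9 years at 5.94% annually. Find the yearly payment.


Formula: PMT = PV * r / (1 - (1+r)^(-n))
Denominator: 1 - (1 + 0.0594)^(-9) = 0.405078
Numerator: $106,750.00 * 0.0594 = 6340.95
PMT = 6340.95 / 0.405078 = $15,653.67

$15,653.67


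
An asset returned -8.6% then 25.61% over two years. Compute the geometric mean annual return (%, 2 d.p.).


Formula: Geometric mean = ((1+r1)*(1+r2))^(1/2) - 1
Product: (1 + -0.086) * (1 + 0.2561) = 0.914 * 1.2561 = 1.148075
Square root: 1.148075^0.5 = 1.071483
Geometric mean = 1.071483 - 1 = 0.071483
As percentage: 7.15%

7.15%


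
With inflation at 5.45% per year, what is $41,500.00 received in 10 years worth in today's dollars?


Formula: Real value = nominal / (1 + inflation)^years
Price level: (1 + 0.0545)^10 = 1.700066
Real value = $41,500.00 / 1.700066 = $24,410.81

$24,410.81


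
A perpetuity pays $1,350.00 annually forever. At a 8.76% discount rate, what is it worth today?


Formula: PV = C / r
Substituting: PV = $1,350.00 / 0.0876
PV = $15,410.96

$15,410.96


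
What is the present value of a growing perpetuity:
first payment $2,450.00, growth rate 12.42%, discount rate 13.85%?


Formula: PV = C / (r - g)
Spread: r - g = 0.1385 - 0.1242 = 0.0143
Substituting: PV = $2,450.00 / 0.0143
PV = $171,328.67

$171,328.67


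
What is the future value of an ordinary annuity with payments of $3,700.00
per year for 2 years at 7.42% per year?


Formula: FV = PMT * ((1+r)^n - 1) / r
Growth factor: (1 + 0.0742)^2 = 1.153906
Numerator: 1.153906 - 1 = 0.153906
FV = $3,700.00 * 0.153906 / 0.0742 = $7,674.54

$7,674.54


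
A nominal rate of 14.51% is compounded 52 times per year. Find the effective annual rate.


Formula: EAR = (1 + r/m)^m - 1
Period rate: r/m = 0.1451 / 52 = 0.00279
Compounding: (1 + 0.00279)^52 = 1.155922
EAR = 1.155922 - 1 = 0.155922

0.155922


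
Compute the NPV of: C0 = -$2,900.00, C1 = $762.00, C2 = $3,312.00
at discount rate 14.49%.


Formula: NPV = C0 + C1/(1+r) + C2/(1+r)^2
Discount C1: $762.00 / (1 + 0.1449) = $665.56
Discount C2: $3,312.00 / (1 + 0.1449)^2 = $2,526.71
NPV = -$2,900.00 + $665.56 + $2,526.71 = $292.27

$292.27


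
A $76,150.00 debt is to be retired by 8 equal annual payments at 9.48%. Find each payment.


Formula: PMT = PV * r / (1 - (1+r)^(-n))
Denominator: 1 - (1 + 0.0948)^(-8) = 0.515469
Numerator: $76,150.00 * 0.0948 = 7219.02
PMT = 7219.02 / 0.515469 = $14,004.76

$14,004.76


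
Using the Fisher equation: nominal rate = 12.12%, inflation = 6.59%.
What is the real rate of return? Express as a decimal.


Formula: (1 + r_real) = (1 + r_nom) / (1 + inflation)
Substituting: (1 + r_real) = 1.1212 / 1.0659
(1 + r_real) = 1.051881
r_real = 1.051881 - 1 = 0.051881

0.051881


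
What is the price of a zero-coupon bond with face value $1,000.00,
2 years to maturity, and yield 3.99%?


Formula: Price = FV / (1 + r)^n
Substituting: Price = $1,000.00 / (1 + 0.0399)^2
Discount factor: (1.0399)^2 = 1.081392
Price = $1,000.00 / 1.081392 = $924.73

$924.73


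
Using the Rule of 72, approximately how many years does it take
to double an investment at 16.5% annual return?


Formula: Years ≈ 72 / r
Substituting: Years ≈ 72 / 16.5
Years ≈ 4.4

4.4 years


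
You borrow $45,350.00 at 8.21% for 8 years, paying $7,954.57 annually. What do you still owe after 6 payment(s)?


Formula: Balance = PV*(1+r)^k - PMT*((1+r)^k - 1)/r
Growth: (1 + 0.0821)^6 = 1.605478
Accumulated factor: ((1+r)^k - 1)/r = 7.374885
Balance = $45,350.00 * 1.605478 - $7,954.57 * 7.374885
Balance = $14,144.39

$14,144.39


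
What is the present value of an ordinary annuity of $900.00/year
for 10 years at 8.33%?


Formula: PV = PMT * (1 - (1+r)^(-n)) / r
Discount factor: (1 + 0.0833)^(-10) = 0.449275
Bracket: 1 - 0.449275 = 0.550725
PV = $900.00 * 0.550725 / 0.0833 = $5,950.21

$5,950.21


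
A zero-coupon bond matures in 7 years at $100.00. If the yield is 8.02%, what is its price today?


Formula: Price = FV / (1 + r)^n
Substituting: Price = $100.00 / (1 + 0.0802)^7
Discount factor: (1.0802)^7 = 1.716047
Price = $100.00 / 1.716047 = $58.27

$58.27


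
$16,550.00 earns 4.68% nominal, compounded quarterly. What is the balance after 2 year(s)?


Formula: FV = P * (1 + r/m)^(m*t)
Period rate: r/m = 0.0468 / 4 = 0.0117
Total periods: m*t = 4 * 2 = 8
Growth factor: (1 + 0.0117)^8 = 1.097524
FV = $16,550.00 * 1.097524 = $18,164.02

$18,164.02


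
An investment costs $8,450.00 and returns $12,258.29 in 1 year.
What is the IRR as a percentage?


Formula: IRR = C1/C0 - 1
Substituting: IRR = $12,258.29 / $8,450.00 - 1
Ratio: 1.450685 - 1 = 0.450685
IRR = 45.0685%

45.0685%


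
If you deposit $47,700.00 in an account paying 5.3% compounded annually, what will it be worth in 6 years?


Formula: FV = P * (1 + r)^n
Substituting: FV = $47,700.00 * (1 + 0.053)^6
Growth factor: (1.053)^6 = 1.363233
FV = $47,700.00 * 1.363233 = $65,026.23

$65,026.23


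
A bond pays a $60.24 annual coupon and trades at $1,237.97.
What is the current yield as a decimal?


Formula: Current yield = annual coupon / price
Substituting: CY = $60.24 / $1,237.97
CY = 0.04866

0.04866


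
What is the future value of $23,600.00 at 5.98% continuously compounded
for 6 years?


Formula: FV = P * e^(r*t)
Exponent: r*t = 0.0598 * 6 = 0.3588
e^(0.3588) = 1.43161
FV = $23,600.00 * 1.43161 = $33,786.01

$33,786.01


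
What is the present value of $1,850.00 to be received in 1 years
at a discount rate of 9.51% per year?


Formula: PV = FV / (1 + r)^n
Substituting: PV = $1,850.00 / (1 + 0.0951)^1
Discount factor: (1.0951)^1 = 1.0951
PV = $1,850.00 / 1.0951 = $1,689.34

$1,689.34


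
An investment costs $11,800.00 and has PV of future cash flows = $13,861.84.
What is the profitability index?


Formula: PI = PV(cash flows) / initial investment
Substituting: PI = $13,861.84 / $11,800.00
PI = 1.1747

1.1747


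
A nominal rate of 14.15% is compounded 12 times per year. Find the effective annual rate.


Formula: EAR = (1 + r/m)^m - 1
Period rate: r/m = 0.1415 / 12 = 0.011792
Compounding: (1 + 0.011792)^12 = 1.151047
EAR = 1.151047 - 1 = 0.151047

0.151047


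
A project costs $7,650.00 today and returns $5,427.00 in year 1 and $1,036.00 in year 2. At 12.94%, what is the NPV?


Formula: NPV = C0 + C1/(1+r) + C2/(1+r)^2
Discount C1: $5,427.00 / (1 + 0.1294) = $4,805.21
Discount C2: $1,036.00 / (1 + 0.1294)^2 = $812.20
NPV = -$7,650.00 + $4,805.21 + $812.20 = -$2,032.59

-$2,032.59


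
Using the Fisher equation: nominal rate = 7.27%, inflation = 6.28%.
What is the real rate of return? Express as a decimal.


Formula: (1 + r_real) = (1 + r_nom) / (1 + inflation)
Substituting: (1 + r_real) = 1.0727 / 1.0628
(1 + r_real) = 1.009315
r_real = 1.009315 - 1 = 0.009315

0.009315


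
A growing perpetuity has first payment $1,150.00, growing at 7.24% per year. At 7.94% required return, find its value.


Formula: PV = C / (r - g)
Spread: r - g = 0.0794 - 0.0724 = 0.007
Substituting: PV = $1,150.00 / 0.007
PV = $164,285.71

$164,285.71


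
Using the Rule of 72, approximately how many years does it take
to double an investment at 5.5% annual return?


Formula: Years ≈ 72 / r
Substituting: Years ≈ 72 / 5.5
Years ≈ 13.1

13.1 years


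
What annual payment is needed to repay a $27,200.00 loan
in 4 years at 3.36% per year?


Formula: PMT = PV * r / (1 - (1+r)^(-n))
Denominator: 1 - (1 + 0.0336)^(-4) = 0.123827
Numerator: $27,200.00 * 0.0336 = 913.92
PMT = 913.92 / 0.123827 = $7,380.64

$7,380.64


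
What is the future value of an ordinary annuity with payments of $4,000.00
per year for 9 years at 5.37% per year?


Formula: FV = PMT * ((1+r)^n - 1) / r
Growth factor: (1 + 0.0537)^9 = 1.601227
Numerator: 1.601227 - 1 = 0.601227
FV = $4,000.00 * 0.601227 / 0.0537 = $44,784.11

$44,784.11


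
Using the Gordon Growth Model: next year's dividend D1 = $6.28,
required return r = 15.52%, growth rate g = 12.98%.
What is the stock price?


Formula: P = D1 / (r - g)
Spread: r - g = 0.1552 - 0.1298 = 0.0254
Substituting: P = $6.28 / 0.0254
P = $247.24

$247.24


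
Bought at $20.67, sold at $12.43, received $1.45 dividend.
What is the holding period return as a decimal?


Formula: HPR = (P1 - P0 + D) / P0
Gain: $12.43 - $20.67 + $1.45 = -$6.79
HPR = -$6.79 / $20.67 = -0.3285

-0.3285


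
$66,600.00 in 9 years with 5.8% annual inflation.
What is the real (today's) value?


Formula: Real value = nominal / (1 + inflation)^years
Price level: (1 + 0.058)^9 = 1.661005
Real value = $66,600.00 / 1.661005 = $40,096.20

$40,096.20


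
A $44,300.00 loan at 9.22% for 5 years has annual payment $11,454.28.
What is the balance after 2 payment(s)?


Formula: Balance = PV*(1+r)^k - PMT*((1+r)^k - 1)/r
Growth: (1 + 0.0922)^2 = 1.192901
Accumulated factor: ((1+r)^k - 1)/r = 2.0922
Balance = $44,300.00 * 1.192901 - $11,454.28 * 2.0922
Balance = $28,880.86

$28,880.86


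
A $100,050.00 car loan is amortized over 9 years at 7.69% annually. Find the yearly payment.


Formula: PMT = PV * r / (1 - (1+r)^(-n))
Denominator: 1 - (1 + 0.0769)^(-9) = 0.48664
Numerator: $100,050.00 * 0.0769 = 7693.845
PMT = 7693.845 / 0.48664 = $15,810.12

$15,810.12


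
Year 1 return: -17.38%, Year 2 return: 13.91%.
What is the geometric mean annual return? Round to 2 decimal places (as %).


Formula: Geometric mean = ((1+r1)*(1+r2))^(1/2) - 1
Product: (1 + -0.1738) * (1 + 0.1391) = 0.8262 * 1.1391 = 0.941124
Square root: 0.941124^0.5 = 0.970116
Geometric mean = 0.970116 - 1 = -0.029884
As percentage: -2.99%

-2.99%


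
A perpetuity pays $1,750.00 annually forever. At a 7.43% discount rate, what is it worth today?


Formula: PV = C / r
Substituting: PV = $1,750.00 / 0.0743
PV = $23,553.16

$23,553.16


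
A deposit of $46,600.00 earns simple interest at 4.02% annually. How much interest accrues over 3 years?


Formula: I = P * r * t
Substituting: I = $46,600.00 * 0.0402 * 3
Step: I = $46,600.00 * 0.1206
I = $5,619.96

$5,619.96


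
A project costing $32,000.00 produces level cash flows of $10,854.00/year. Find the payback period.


Formula: Payback = investment / annual cash flow
Substituting: Payback = $32,000.00 / $10,854.00
Payback = 2.9482 years

2.9482 years


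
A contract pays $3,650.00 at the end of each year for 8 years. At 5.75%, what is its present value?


Formula: PV = PMT * (1 - (1+r)^(-n)) / r
Discount factor: (1 + 0.0575)^(-8) = 0.639377
Bracket: 1 - 0.639377 = 0.360623
PV = $3,650.00 * 0.360623 / 0.0575 = $22,891.72

$22,891.72


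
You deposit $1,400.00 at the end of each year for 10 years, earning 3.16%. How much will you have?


Formula: FV = PMT * ((1+r)^n - 1) / r
Growth factor: (1 + 0.0316)^10 = 1.364939
Numerator: 1.364939 - 1 = 0.364939
FV = $1,400.00 * 0.364939 / 0.0316 = $16,168.20

$16,168.20


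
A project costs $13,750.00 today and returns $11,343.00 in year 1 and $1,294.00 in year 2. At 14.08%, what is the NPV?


Formula: NPV = C0 + C1/(1+r) + C2/(1+r)^2
Discount C1: $11,343.00 / (1 + 0.1408) = $9,943.02
Discount C2: $1,294.00 / (1 + 0.1408)^2 = $994.29
NPV = -$13,750.00 + $9,943.02 + $994.29 = -$2,812.68

-$2,812.68


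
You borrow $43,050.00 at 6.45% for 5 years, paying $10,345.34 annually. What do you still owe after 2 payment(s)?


Formula: Balance = PV*(1+r)^k - PMT*((1+r)^k - 1)/r
Growth: (1 + 0.0645)^2 = 1.13316
Accumulated factor: ((1+r)^k - 1)/r = 2.0645
Balance = $43,050.00 * 1.13316 - $10,345.34 * 2.0645
Balance = $27,424.59

$27,424.59


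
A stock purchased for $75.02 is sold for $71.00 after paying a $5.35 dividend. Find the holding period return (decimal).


Formula: HPR = (P1 - P0 + D) / P0
Gain: $71.00 - $75.02 + $5.35 = $1.33
HPR = $1.33 / $75.02 = 0.0177

0.0177


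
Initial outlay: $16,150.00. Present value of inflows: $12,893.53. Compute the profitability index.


Formula: PI = PV(cash flows) / initial investment
Substituting: PI = $12,893.53 / $16,150.00
PI = 0.7984

0.7984


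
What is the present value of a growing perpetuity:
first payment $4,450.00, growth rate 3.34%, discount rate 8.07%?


Formula: PV = C / (r - g)
Spread: r - g = 0.0807 - 0.0334 = 0.0473
Substituting: PV = $4,450.00 / 0.0473
PV = $94,080.34

$94,080.34


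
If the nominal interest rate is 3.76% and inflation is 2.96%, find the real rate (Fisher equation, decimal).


Formula: (1 + r_real) = (1 + r_nom) / (1 + inflation)
Substituting: (1 + r_real) = 1.0376 / 1.0296
(1 + r_real) = 1.00777
r_real = 1.00777 - 1 = 0.00777

0.00777


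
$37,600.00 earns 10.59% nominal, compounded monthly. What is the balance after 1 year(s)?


Formula: FV = P * (1 + r/m)^(m*t)
Period rate: r/m = 0.1059 / 12 = 0.008825
Total periods: m*t = 12 * 1 = 12
Growth factor: (1 + 0.008825)^12 = 1.111194
FV = $37,600.00 * 1.111194 = $41,780.91

$41,780.91


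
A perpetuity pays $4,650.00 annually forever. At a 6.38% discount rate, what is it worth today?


Formula: PV = C / r
Substituting: PV = $4,650.00 / 0.0638
PV = $72,884.01

$72,884.01


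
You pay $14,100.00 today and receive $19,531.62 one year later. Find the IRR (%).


Formula: IRR = C1/C0 - 1
Substituting: IRR = $19,531.62 / $14,100.00 - 1
Ratio: 1.385221 - 1 = 0.385221
IRR = 38.5221%

38.5221%


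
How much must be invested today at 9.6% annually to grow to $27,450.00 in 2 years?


Formula: PV = FV / (1 + r)^n
Substituting: PV = $27,450.00 / (1 + 0.096)^2
Discount factor: (1.096)^2 = 1.201216
PV = $27,450.00 / 1.201216 = $22,851.84

$22,851.84


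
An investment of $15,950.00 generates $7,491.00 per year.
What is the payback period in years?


Formula: Payback = investment / annual cash flow
Substituting: Payback = $15,950.00 / $7,491.00
Payback = 2.1292 years

2.1292 years


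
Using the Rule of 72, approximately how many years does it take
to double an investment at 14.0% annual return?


Formula: Years ≈ 72 / r
Substituting: Years ≈ 72 / 14.0
Years ≈ 5.1

5.1 years
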